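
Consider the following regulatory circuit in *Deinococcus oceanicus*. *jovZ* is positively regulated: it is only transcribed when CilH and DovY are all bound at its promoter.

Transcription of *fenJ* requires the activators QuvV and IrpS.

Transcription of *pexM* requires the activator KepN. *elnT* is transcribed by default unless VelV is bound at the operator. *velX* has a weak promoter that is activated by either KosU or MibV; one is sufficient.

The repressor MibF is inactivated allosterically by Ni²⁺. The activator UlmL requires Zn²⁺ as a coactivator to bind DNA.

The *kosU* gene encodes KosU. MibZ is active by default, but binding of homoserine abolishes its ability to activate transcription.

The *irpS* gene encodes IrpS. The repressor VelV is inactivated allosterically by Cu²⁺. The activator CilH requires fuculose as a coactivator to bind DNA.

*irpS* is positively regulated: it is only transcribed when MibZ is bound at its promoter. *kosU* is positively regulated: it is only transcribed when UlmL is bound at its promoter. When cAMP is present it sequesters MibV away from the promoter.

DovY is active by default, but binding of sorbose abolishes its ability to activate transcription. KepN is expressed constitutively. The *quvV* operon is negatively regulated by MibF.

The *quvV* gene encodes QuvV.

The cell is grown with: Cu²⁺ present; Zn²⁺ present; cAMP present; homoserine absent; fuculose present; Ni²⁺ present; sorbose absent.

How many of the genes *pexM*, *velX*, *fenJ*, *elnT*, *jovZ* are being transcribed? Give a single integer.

5

KepN is produced constitutively and is active.
No repressor is bound and KepN is active, so *pexM* is transcribed.
→ *pexM* is ON.
Zn²⁺ is present, so UlmL is active.
No repressor is bound and UlmL is active, so *kosU* is transcribed.
So KosU is produced and active.
cAMP is present, so MibV is inactive.
Activator KosU is present, so *velX* is transcribed.
→ *velX* is ON.
Ni²⁺ is present, so MibF is inactive.
With no repressor bound, *quvV* is transcribed.
So QuvV is produced and active.
Homoserine is absent, so MibZ is active.
No repressor is bound and MibZ is active, so *irpS* is transcribed.
So IrpS is produced and active.
No repressor is bound and QuvV and IrpS are active, so *fenJ* is transcribed.
→ *fenJ* is ON.
Cu²⁺ is present, so VelV is inactive.
With no repressor bound, *elnT* is transcribed.
→ *elnT* is ON.
Fuculose is present, so CilH is active.
Sorbose is absent, so DovY is active.
No repressor is bound and CilH and DovY are active, so *jovZ* is transcribed.
→ *jovZ* is ON.
5 of the 5 genes are transcribed.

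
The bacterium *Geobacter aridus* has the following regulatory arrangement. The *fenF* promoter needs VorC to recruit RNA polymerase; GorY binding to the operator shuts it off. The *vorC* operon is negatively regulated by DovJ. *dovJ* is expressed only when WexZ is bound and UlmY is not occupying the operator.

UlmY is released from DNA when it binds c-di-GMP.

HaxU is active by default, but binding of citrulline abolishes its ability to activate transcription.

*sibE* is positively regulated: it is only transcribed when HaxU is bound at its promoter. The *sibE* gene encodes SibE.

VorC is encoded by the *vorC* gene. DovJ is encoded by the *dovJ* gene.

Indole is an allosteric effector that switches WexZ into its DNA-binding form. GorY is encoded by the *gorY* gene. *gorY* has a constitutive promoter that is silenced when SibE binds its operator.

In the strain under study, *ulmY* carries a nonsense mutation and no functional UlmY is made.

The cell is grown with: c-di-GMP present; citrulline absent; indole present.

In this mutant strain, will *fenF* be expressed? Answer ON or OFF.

OFF

UlmY is non-functional in this strain, so it has no effect.
Indole is present, so WexZ is active.
No repressor is bound and WexZ is active, so *dovJ* is transcribed.
So DovJ is produced and active.
With repressor DovJ bound, *vorC* is not transcribed.
So VorC is not produced.
Citrulline is absent, so HaxU is active.
No repressor is bound and HaxU is active, so *sibE* is transcribed.
So SibE is produced and active.
With repressor SibE bound, *gorY* is not transcribed.
So GorY is not produced.
Required activator VorC is absent, so *fenF* is not transcribed.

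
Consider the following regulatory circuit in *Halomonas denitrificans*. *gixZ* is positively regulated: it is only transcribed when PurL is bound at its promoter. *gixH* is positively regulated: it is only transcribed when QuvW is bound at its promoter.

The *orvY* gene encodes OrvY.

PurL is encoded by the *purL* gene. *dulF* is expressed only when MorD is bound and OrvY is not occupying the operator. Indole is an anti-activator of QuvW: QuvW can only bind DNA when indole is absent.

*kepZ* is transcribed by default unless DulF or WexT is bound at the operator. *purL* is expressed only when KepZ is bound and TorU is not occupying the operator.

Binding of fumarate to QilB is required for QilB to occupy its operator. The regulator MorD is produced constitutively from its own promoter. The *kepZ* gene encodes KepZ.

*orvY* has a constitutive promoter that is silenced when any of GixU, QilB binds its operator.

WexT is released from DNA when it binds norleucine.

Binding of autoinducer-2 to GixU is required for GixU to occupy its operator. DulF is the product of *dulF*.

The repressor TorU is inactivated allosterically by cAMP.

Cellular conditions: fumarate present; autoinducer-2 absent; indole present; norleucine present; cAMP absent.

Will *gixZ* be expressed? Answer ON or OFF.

OFF

Autoinducer-2 is absent, so GixU is inactive.
Fumarate is present, so QilB is active.
With repressor QilB bound, *orvY* is not transcribed.
So OrvY is not produced.
MorD is produced constitutively and is active.
No repressor is bound and MorD is active, so *dulF* is transcribed.
So DulF is produced and active.
Norleucine is present, so WexT is inactive.
With repressor DulF bound, *kepZ* is not transcribed.
So KepZ is not produced.
cAMP is absent, so TorU is active.
With repressor TorU bound, *purL* is not transcribed.
So PurL is not produced.
Required activator PurL is absent, so *gixZ* is not transcribed.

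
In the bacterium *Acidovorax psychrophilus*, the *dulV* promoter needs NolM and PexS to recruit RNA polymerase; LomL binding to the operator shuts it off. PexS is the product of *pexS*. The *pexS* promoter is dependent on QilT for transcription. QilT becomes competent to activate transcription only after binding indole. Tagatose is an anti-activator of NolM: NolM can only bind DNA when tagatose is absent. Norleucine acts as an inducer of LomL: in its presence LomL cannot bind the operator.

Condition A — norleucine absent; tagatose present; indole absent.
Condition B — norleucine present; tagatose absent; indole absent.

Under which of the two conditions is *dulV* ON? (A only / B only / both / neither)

neither

Condition A:
Norleucine is absent, so LomL is active.
Tagatose is present, so NolM is inactive.
Indole is absent, so QilT is inactive.
Required activator QilT is absent, so *pexS* is not transcribed.
So PexS is not produced.
With repressor LomL bound, *dulV* is not transcribed.
→ *dulV* is OFF in A.
Condition B:
Norleucine is present, so LomL is inactive.
Tagatose is absent, so NolM is active.
Indole is absent, so QilT is inactive.
Required activator QilT is absent, so *pexS* is not transcribed.
So PexS is not produced.
Required activator PexS is absent, so *dulV* is not transcribed.
→ *dulV* is OFF in B.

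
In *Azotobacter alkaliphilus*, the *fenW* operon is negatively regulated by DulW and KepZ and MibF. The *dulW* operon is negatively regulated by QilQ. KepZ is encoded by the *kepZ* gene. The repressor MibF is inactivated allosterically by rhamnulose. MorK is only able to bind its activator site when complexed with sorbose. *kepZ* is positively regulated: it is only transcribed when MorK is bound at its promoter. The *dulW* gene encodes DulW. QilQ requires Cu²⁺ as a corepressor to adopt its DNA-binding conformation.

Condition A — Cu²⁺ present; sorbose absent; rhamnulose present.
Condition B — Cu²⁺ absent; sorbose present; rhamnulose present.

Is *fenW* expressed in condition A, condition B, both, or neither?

Condition A:
Cu²⁺ is present, so QilQ is active.
With repressor QilQ bound, *dulW* is not transcribed.
So DulW is not produced.
Sorbose is absent, so MorK is inactive.
Required activator MorK is absent, so *kepZ* is not transcribed.
So KepZ is not produced.
Rhamnulose is present, so MibF is inactive.
With no repressor bound, *fenW* is transcribed.
→ *fenW* is ON in A.
Condition B:
Cu²⁺ is absent, so QilQ is inactive.
With no repressor bound, *dulW* is transcribed.
So DulW is produced and active.
Sorbose is present, so MorK is active.
No repressor is bound and MorK is active, so *kepZ* is transcribed.
So KepZ is produced and active.
Rhamnulose is present, so MibF is inactive.
With repressor DulW bound, *fenW* is not transcribed.
→ *fenW* is OFF in B.

A only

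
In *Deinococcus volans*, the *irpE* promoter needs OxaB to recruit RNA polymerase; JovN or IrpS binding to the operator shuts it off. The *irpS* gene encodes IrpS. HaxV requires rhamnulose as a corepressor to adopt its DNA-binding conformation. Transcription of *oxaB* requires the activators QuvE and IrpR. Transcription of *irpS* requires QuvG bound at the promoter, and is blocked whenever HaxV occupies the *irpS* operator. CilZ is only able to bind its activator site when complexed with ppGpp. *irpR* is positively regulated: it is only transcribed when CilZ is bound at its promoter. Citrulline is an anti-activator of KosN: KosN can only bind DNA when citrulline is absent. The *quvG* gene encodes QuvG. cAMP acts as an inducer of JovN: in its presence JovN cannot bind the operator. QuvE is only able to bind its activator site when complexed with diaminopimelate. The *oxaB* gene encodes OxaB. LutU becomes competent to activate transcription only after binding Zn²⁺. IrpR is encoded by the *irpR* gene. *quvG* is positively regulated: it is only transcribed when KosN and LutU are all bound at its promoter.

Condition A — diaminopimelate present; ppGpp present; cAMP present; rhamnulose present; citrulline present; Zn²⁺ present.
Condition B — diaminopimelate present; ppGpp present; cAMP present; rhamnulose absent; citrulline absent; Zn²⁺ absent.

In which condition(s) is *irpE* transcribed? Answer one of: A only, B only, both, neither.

both

Condition A:
Diaminopimelate is present, so QuvE is active.
ppGpp is present, so CilZ is active.
No repressor is bound and CilZ is active, so *irpR* is transcribed.
So IrpR is produced and active.
No repressor is bound and QuvE and IrpR are active, so *oxaB* is transcribed.
So OxaB is produced and active.
cAMP is present, so JovN is inactive.
Rhamnulose is present, so HaxV is active.
Citrulline is present, so KosN is inactive.
Zn²⁺ is present, so LutU is active.
Required activator KosN is absent, so *quvG* is not transcribed.
So QuvG is not produced.
With repressor HaxV bound, *irpS* is not transcribed.
So IrpS is not produced.
No repressor is bound and OxaB is active, so *irpE* is transcribed.
→ *irpE* is ON in A.
Condition B:
Diaminopimelate is present, so QuvE is active.
ppGpp is present, so CilZ is active.
No repressor is bound and CilZ is active, so *irpR* is transcribed.
So IrpR is produced and active.
No repressor is bound and QuvE and IrpR are active, so *oxaB* is transcribed.
So OxaB is produced and active.
cAMP is present, so JovN is inactive.
Rhamnulose is absent, so HaxV is inactive.
Citrulline is absent, so KosN is active.
Zn²⁺ is absent, so LutU is inactive.
Required activator LutU is absent, so *quvG* is not transcribed.
So QuvG is not produced.
Required activator QuvG is absent, so *irpS* is not transcribed.
So IrpS is not produced.
No repressor is bound and OxaB is active, so *irpE* is transcribed.
→ *irpE* is ON in B.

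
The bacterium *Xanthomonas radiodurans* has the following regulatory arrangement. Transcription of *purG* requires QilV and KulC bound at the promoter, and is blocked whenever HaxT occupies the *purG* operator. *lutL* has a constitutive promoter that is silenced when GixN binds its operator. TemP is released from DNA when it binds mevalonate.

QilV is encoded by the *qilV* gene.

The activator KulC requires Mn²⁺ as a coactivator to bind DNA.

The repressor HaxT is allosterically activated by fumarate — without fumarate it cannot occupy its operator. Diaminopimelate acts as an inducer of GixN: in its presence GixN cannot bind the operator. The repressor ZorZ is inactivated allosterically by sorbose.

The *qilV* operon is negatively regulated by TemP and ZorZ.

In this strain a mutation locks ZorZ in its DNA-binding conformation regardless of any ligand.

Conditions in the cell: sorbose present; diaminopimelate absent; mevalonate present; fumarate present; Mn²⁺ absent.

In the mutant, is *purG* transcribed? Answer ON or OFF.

OFF

Fumarate is present, so HaxT is active.
Mevalonate is present, so TemP is inactive.
ZorZ is constitutively active in this strain.
With repressor ZorZ bound, *qilV* is not transcribed.
So QilV is not produced.
Mn²⁺ is absent, so KulC is inactive.
With repressor HaxT bound, *purG* is not transcribed.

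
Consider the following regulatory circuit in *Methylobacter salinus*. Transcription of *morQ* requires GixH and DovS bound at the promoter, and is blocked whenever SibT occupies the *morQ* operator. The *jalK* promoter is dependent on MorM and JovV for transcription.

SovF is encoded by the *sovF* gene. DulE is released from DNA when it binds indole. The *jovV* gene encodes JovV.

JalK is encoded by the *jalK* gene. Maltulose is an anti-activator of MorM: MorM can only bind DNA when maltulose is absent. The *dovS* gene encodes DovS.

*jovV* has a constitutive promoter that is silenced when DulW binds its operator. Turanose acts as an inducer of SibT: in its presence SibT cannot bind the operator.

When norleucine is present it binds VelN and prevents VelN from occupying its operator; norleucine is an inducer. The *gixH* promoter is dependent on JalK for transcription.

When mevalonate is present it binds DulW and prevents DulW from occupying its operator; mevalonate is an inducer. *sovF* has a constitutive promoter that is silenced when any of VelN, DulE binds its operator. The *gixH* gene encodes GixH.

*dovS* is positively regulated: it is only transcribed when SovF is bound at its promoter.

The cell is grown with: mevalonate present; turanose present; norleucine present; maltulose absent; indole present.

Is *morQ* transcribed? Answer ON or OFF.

ON

Maltulose is absent, so MorM is active.
Mevalonate is present, so DulW is inactive.
With no repressor bound, *jovV* is transcribed.
So JovV is produced and active.
No repressor is bound and MorM and JovV are active, so *jalK* is transcribed.
So JalK is produced and active.
No repressor is bound and JalK is active, so *gixH* is transcribed.
So GixH is produced and active.
Turanose is present, so SibT is inactive.
Norleucine is present, so VelN is inactive.
Indole is present, so DulE is inactive.
With no repressor bound, *sovF* is transcribed.
So SovF is produced and active.
No repressor is bound and SovF is active, so *dovS* is transcribed.
So DovS is produced and active.
No repressor is bound and GixH and DovS are active, so *morQ* is transcribed.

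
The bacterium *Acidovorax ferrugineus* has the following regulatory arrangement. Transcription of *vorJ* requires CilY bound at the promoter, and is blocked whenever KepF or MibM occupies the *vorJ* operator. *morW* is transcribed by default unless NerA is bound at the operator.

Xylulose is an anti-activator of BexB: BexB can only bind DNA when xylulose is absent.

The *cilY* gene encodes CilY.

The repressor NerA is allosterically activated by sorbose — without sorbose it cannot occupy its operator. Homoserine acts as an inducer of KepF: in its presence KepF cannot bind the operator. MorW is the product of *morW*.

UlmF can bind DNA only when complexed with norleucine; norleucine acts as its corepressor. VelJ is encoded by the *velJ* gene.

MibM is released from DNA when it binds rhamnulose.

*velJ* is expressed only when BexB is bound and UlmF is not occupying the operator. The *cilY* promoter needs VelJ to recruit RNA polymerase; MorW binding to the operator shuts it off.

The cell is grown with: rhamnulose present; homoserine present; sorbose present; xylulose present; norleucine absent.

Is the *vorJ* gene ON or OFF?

OFF

Homoserine is present, so KepF is inactive.
Xylulose is present, so BexB is inactive.
Norleucine is absent, so UlmF is inactive.
Required activator BexB is absent, so *velJ* is not transcribed.
So VelJ is not produced.
Sorbose is present, so NerA is active.
With repressor NerA bound, *morW* is not transcribed.
So MorW is not produced.
Required activator VelJ is absent, so *cilY* is not transcribed.
So CilY is not produced.
Rhamnulose is present, so MibM is inactive.
Required activator CilY is absent, so *vorJ* is not transcribed.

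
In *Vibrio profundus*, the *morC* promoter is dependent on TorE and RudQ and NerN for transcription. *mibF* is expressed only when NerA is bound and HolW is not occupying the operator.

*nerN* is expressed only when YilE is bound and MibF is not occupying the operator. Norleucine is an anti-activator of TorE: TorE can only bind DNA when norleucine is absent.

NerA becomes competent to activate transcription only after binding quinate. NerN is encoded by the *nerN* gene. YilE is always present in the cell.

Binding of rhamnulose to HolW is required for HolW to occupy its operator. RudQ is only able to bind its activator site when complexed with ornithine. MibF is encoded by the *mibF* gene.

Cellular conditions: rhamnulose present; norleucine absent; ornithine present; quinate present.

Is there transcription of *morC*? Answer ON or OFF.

Norleucine is absent, so TorE is active.
Ornithine is present, so RudQ is active.
YilE is produced constitutively and is active.
Quinate is present, so NerA is active.
Rhamnulose is present, so HolW is active.
With repressor HolW bound, *mibF* is not transcribed.
So MibF is not produced.
No repressor is bound and YilE is active, so *nerN* is transcribed.
So NerN is produced and active.
No repressor is bound and TorE and RudQ and NerN are active, so *morC* is transcribed.

ON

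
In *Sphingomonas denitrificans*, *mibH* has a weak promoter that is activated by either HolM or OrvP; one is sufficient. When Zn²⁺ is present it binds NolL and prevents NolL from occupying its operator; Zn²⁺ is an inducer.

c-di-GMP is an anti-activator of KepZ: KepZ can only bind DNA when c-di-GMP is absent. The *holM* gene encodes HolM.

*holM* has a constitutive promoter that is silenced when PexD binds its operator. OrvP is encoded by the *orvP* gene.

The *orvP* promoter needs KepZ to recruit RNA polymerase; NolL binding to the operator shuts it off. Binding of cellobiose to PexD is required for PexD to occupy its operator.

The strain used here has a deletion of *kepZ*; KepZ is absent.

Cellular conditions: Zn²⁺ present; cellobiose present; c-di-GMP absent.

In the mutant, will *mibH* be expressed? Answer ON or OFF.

OFF

Cellobiose is present, so PexD is active.
With repressor PexD bound, *holM* is not transcribed.
So HolM is not produced.
Zn²⁺ is present, so NolL is inactive.
KepZ is non-functional in this strain, so it has no effect.
Required activator KepZ is absent, so *orvP* is not transcribed.
So OrvP is not produced.
No activator is available at the *mibH* promoter, so *mibH* is not transcribed.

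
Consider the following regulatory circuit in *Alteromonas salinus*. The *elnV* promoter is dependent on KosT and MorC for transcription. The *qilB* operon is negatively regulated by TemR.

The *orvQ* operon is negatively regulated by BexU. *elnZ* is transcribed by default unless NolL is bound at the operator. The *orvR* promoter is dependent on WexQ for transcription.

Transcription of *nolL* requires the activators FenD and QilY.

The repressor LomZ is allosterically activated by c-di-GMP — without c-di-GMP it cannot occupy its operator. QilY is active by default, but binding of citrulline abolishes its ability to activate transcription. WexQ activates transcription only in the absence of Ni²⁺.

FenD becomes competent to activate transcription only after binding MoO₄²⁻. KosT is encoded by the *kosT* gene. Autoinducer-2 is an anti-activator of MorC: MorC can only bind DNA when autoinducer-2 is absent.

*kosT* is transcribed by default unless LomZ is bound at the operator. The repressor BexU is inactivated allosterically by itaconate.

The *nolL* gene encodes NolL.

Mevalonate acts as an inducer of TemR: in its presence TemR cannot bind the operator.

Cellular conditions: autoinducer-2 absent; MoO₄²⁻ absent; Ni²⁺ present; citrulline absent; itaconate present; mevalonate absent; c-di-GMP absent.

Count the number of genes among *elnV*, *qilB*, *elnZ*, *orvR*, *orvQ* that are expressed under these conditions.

c-di-GMP is absent, so LomZ is inactive.
With no repressor bound, *kosT* is transcribed.
So KosT is produced and active.
Autoinducer-2 is absent, so MorC is active.
No repressor is bound and KosT and MorC are active, so *elnV* is transcribed.
→ *elnV* is ON.
Mevalonate is absent, so TemR is active.
With repressor TemR bound, *qilB* is not transcribed.
→ *qilB* is OFF.
MoO₄²⁻ is absent, so FenD is inactive.
Citrulline is absent, so QilY is active.
Required activator FenD is absent, so *nolL* is not transcribed.
So NolL is not produced.
With no repressor bound, *elnZ* is transcribed.
→ *elnZ* is ON.
Ni²⁺ is present, so WexQ is inactive.
Required activator WexQ is absent, so *orvR* is not transcribed.
→ *orvR* is OFF.
Itaconate is present, so BexU is inactive.
With no repressor bound, *orvQ* is transcribed.
→ *orvQ* is ON.
3 of the 5 genes are transcribed.

3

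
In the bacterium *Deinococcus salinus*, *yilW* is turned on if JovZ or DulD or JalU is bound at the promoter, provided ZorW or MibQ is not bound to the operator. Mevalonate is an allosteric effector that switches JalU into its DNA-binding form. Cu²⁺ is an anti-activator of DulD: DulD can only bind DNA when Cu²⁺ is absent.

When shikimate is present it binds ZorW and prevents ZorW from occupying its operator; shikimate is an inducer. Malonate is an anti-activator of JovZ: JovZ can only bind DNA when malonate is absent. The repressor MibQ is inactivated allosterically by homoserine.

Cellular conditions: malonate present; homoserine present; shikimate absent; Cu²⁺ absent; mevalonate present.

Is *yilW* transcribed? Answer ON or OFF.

Malonate is present, so JovZ is inactive.
Shikimate is absent, so ZorW is active.
Homoserine is present, so MibQ is inactive.
Cu²⁺ is absent, so DulD is active.
Mevalonate is present, so JalU is active.
With repressor ZorW bound, *yilW* is not transcribed.

OFF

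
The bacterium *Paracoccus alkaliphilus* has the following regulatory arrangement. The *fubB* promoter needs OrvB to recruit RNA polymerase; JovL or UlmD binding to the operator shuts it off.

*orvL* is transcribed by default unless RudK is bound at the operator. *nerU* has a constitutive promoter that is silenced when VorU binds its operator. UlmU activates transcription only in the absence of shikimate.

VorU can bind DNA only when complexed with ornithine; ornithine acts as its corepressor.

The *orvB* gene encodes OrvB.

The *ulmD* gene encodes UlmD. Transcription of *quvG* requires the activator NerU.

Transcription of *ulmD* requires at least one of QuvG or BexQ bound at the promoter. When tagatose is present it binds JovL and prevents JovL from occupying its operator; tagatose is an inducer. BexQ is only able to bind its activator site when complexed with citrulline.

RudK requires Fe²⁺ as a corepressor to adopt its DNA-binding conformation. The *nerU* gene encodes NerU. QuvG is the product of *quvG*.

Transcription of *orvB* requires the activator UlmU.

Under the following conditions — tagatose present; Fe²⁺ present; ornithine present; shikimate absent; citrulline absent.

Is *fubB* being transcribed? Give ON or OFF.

Tagatose is present, so JovL is inactive.
Shikimate is absent, so UlmU is active.
No repressor is bound and UlmU is active, so *orvB* is transcribed.
So OrvB is produced and active.
Ornithine is present, so VorU is active.
With repressor VorU bound, *nerU* is not transcribed.
So NerU is not produced.
Required activator NerU is absent, so *quvG* is not transcribed.
So QuvG is not produced.
Citrulline is absent, so BexQ is inactive.
No activator is available at the *ulmD* promoter, so *ulmD* is not transcribed.
So UlmD is not produced.
No repressor is bound and OrvB is active, so *fubB* is transcribed.

ON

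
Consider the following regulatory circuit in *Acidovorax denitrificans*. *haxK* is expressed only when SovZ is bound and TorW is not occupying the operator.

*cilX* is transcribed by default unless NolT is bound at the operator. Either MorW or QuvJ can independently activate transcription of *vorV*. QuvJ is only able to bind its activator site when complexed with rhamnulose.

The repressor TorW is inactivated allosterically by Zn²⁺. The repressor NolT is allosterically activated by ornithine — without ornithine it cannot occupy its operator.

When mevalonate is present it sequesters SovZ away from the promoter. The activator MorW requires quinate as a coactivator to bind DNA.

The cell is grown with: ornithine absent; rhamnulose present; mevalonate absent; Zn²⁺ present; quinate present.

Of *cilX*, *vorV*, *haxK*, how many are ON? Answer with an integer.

3

Ornithine is absent, so NolT is inactive.
With no repressor bound, *cilX* is transcribed.
→ *cilX* is ON.
Quinate is present, so MorW is active.
Rhamnulose is present, so QuvJ is active.
Activator MorW is present, so *vorV* is transcribed.
→ *vorV* is ON.
Zn²⁺ is present, so TorW is inactive.
Mevalonate is absent, so SovZ is active.
No repressor is bound and SovZ is active, so *haxK* is transcribed.
→ *haxK* is ON.
3 of the 3 genes are transcribed.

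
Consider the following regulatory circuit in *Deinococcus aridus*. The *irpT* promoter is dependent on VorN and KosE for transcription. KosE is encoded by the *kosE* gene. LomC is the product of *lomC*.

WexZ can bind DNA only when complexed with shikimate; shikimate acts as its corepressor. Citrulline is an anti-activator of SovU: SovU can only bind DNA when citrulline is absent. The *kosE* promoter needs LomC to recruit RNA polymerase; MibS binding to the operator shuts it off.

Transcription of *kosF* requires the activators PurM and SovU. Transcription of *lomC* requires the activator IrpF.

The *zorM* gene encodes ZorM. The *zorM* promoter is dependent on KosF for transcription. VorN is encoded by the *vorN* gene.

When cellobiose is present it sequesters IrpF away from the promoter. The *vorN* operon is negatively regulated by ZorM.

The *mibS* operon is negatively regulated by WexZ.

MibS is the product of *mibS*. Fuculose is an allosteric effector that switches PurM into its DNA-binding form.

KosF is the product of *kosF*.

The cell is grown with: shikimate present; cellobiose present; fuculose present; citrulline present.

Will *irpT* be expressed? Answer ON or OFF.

OFF

Fuculose is present, so PurM is active.
Citrulline is present, so SovU is inactive.
Required activator SovU is absent, so *kosF* is not transcribed.
So KosF is not produced.
Required activator KosF is absent, so *zorM* is not transcribed.
So ZorM is not produced.
With no repressor bound, *vorN* is transcribed.
So VorN is produced and active.
Shikimate is present, so WexZ is active.
With repressor WexZ bound, *mibS* is not transcribed.
So MibS is not produced.
Cellobiose is present, so IrpF is inactive.
Required activator IrpF is absent, so *lomC* is not transcribed.
So LomC is not produced.
Required activator LomC is absent, so *kosE* is not transcribed.
So KosE is not produced.
Required activator KosE is absent, so *irpT* is not transcribed.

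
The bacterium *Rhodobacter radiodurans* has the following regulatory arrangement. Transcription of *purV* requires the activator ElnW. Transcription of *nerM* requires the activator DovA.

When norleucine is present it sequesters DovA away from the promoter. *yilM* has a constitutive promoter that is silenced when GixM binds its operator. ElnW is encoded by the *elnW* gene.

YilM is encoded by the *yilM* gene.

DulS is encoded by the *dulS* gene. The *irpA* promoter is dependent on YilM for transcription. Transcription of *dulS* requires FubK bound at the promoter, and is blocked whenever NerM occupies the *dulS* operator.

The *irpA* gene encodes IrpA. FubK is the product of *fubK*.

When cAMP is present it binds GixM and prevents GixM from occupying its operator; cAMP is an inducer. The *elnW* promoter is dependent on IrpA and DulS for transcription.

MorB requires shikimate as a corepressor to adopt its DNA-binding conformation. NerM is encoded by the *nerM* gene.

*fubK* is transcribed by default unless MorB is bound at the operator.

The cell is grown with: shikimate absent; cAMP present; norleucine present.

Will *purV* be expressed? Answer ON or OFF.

ON

cAMP is present, so GixM is inactive.
With no repressor bound, *yilM* is transcribed.
So YilM is produced and active.
No repressor is bound and YilM is active, so *irpA* is transcribed.
So IrpA is produced and active.
Norleucine is present, so DovA is inactive.
Required activator DovA is absent, so *nerM* is not transcribed.
So NerM is not produced.
Shikimate is absent, so MorB is inactive.
With no repressor bound, *fubK* is transcribed.
So FubK is produced and active.
No repressor is bound and FubK is active, so *dulS* is transcribed.
So DulS is produced and active.
No repressor is bound and IrpA and DulS are active, so *elnW* is transcribed.
So ElnW is produced and active.
No repressor is bound and ElnW is active, so *purV* is transcribed.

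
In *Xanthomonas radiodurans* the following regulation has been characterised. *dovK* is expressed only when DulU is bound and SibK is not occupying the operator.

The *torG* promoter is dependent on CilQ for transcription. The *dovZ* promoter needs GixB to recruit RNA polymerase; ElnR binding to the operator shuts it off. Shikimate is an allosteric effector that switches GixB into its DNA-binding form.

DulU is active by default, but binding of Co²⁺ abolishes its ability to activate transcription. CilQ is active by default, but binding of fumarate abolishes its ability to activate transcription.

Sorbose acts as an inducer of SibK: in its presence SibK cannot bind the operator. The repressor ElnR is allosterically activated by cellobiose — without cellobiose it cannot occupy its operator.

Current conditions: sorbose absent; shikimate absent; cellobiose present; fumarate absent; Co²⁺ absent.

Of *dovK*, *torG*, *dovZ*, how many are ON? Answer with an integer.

1

Co²⁺ is absent, so DulU is active.
Sorbose is absent, so SibK is active.
With repressor SibK bound, *dovK* is not transcribed.
→ *dovK* is OFF.
Fumarate is absent, so CilQ is active.
No repressor is bound and CilQ is active, so *torG* is transcribed.
→ *torG* is ON.
Shikimate is absent, so GixB is inactive.
Cellobiose is present, so ElnR is active.
With repressor ElnR bound, *dovZ* is not transcribed.
→ *dovZ* is OFF.
1 of the 3 genes is transcribed.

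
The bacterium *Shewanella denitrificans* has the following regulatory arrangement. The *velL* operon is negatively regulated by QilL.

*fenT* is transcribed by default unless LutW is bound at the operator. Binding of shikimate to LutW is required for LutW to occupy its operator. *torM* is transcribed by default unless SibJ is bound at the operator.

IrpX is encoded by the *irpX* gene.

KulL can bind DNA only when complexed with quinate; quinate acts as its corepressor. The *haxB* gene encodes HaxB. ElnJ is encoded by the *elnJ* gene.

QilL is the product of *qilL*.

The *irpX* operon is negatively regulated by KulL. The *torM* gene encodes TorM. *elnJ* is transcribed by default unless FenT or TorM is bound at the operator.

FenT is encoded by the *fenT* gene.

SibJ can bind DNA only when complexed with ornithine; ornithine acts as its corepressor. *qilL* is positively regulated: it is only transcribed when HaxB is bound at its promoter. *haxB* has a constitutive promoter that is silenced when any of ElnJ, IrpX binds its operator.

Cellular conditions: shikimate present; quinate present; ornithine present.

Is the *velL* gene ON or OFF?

Shikimate is present, so LutW is active.
With repressor LutW bound, *fenT* is not transcribed.
So FenT is not produced.
Ornithine is present, so SibJ is active.
With repressor SibJ bound, *torM* is not transcribed.
So TorM is not produced.
With no repressor bound, *elnJ* is transcribed.
So ElnJ is produced and active.
Quinate is present, so KulL is active.
With repressor KulL bound, *irpX* is not transcribed.
So IrpX is not produced.
With repressor ElnJ bound, *haxB* is not transcribed.
So HaxB is not produced.
Required activator HaxB is absent, so *qilL* is not transcribed.
So QilL is not produced.
With no repressor bound, *velL* is transcribed.

ON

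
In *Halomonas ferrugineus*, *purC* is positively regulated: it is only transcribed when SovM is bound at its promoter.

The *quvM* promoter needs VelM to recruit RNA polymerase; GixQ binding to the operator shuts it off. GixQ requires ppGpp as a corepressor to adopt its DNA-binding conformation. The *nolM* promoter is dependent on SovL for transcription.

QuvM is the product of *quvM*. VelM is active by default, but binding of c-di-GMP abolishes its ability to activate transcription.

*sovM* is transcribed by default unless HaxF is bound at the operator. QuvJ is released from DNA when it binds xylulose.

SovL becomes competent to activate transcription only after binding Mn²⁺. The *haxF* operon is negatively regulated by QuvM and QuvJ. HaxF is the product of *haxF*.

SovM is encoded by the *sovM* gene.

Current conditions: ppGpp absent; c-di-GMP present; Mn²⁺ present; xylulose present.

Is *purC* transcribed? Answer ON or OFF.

c-di-GMP is present, so VelM is inactive.
ppGpp is absent, so GixQ is inactive.
Required activator VelM is absent, so *quvM* is not transcribed.
So QuvM is not produced.
Xylulose is present, so QuvJ is inactive.
With no repressor bound, *haxF* is transcribed.
So HaxF is produced and active.
With repressor HaxF bound, *sovM* is not transcribed.
So SovM is not produced.
Required activator SovM is absent, so *purC* is not transcribed.

OFF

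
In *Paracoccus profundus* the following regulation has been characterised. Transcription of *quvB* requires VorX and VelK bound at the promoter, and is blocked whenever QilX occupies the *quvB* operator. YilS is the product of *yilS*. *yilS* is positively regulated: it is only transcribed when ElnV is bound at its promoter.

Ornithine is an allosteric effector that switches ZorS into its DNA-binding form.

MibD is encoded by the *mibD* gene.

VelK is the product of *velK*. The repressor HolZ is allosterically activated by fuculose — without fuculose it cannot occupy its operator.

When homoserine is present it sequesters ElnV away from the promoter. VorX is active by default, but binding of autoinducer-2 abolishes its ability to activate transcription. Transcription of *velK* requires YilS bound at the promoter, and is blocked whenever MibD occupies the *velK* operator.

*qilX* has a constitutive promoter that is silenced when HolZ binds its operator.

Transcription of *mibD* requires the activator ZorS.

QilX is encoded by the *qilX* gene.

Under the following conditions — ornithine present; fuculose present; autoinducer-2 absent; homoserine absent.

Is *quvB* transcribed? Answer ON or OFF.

Autoinducer-2 is absent, so VorX is active.
Ornithine is present, so ZorS is active.
No repressor is bound and ZorS is active, so *mibD* is transcribed.
So MibD is produced and active.
Homoserine is absent, so ElnV is active.
No repressor is bound and ElnV is active, so *yilS* is transcribed.
So YilS is produced and active.
With repressor MibD bound, *velK* is not transcribed.
So VelK is not produced.
Fuculose is present, so HolZ is active.
With repressor HolZ bound, *qilX* is not transcribed.
So QilX is not produced.
Required activator VelK is absent, so *quvB* is not transcribed.

OFF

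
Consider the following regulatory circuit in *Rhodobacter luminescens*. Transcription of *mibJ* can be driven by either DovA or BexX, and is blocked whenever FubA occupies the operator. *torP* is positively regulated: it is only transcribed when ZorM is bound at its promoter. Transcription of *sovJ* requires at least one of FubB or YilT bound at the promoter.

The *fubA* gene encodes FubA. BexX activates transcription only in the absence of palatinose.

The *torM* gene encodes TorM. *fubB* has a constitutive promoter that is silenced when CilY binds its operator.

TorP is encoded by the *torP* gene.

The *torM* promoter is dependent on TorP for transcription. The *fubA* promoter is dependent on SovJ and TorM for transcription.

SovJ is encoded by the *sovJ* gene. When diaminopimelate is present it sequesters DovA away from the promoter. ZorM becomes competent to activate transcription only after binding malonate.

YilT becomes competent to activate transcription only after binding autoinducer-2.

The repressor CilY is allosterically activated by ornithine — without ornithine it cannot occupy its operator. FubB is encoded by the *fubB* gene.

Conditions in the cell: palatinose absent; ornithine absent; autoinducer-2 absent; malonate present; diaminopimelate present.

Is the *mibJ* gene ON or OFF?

Ornithine is absent, so CilY is inactive.
With no repressor bound, *fubB* is transcribed.
So FubB is produced and active.
Autoinducer-2 is absent, so YilT is inactive.
Activator FubB is present, so *sovJ* is transcribed.
So SovJ is produced and active.
Malonate is present, so ZorM is active.
No repressor is bound and ZorM is active, so *torP* is transcribed.
So TorP is produced and active.
No repressor is bound and TorP is active, so *torM* is transcribed.
So TorM is produced and active.
No repressor is bound and SovJ and TorM are active, so *fubA* is transcribed.
So FubA is produced and active.
Diaminopimelate is present, so DovA is inactive.
Palatinose is absent, so BexX is active.
With repressor FubA bound, *mibJ* is not transcribed.

OFF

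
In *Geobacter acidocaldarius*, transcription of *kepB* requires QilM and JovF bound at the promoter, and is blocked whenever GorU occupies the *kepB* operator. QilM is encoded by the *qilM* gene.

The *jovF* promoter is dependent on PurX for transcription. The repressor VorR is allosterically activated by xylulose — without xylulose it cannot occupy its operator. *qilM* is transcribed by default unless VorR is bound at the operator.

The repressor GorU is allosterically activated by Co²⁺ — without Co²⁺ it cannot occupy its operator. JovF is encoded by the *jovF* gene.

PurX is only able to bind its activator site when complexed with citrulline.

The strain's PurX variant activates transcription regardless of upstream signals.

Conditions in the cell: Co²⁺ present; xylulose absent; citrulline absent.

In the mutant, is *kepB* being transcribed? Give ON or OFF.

OFF

Co²⁺ is present, so GorU is active.
Xylulose is absent, so VorR is inactive.
With no repressor bound, *qilM* is transcribed.
So QilM is produced and active.
PurX is constitutively active in this strain.
No repressor is bound and PurX is active, so *jovF* is transcribed.
So JovF is produced and active.
With repressor GorU bound, *kepB* is not transcribed.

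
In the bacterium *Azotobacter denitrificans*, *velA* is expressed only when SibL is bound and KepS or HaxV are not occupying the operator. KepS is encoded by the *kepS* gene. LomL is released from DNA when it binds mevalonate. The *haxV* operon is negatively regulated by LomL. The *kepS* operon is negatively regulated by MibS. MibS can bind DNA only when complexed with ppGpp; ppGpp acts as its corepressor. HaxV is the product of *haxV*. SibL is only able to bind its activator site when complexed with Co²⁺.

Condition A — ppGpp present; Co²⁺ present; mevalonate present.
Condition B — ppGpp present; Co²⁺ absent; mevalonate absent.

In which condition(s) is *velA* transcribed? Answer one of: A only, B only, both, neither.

Condition A:
ppGpp is present, so MibS is active.
With repressor MibS bound, *kepS* is not transcribed.
So KepS is not produced.
Co²⁺ is present, so SibL is active.
Mevalonate is present, so LomL is inactive.
With no repressor bound, *haxV* is transcribed.
So HaxV is produced and active.
With repressor HaxV bound, *velA* is not transcribed.
→ *velA* is OFF in A.
Condition B:
ppGpp is present, so MibS is active.
With repressor MibS bound, *kepS* is not transcribed.
So KepS is not produced.
Co²⁺ is absent, so SibL is inactive.
Mevalonate is absent, so LomL is active.
With repressor LomL bound, *haxV* is not transcribed.
So HaxV is not produced.
Required activator SibL is absent, so *velA* is not transcribed.
→ *velA* is OFF in B.

neither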